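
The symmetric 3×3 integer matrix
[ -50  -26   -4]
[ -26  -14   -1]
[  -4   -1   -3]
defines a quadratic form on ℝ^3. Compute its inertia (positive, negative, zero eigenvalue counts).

Answer: (0, 3, 0)

Derivation:
step 0: pivot -50 → sign −
step 1: pivot -12/25 → sign −
step 2: pivot -1/4 → sign −
signature = (0, 3, 0)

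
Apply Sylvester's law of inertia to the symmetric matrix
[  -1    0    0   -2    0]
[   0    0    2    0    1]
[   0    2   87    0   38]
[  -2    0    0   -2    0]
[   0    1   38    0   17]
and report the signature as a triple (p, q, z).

step 0: pivot -1 → sign −
step 1: pivot 87 → sign +
step 2: pivot -4/87 → sign −
step 3: pivot 2 → sign +
step 4: pivot 3/4 → sign +
signature = (3, 2, 0)

Answer: (3, 2, 0)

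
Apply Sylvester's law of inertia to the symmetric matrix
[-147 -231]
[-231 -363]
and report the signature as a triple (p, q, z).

Answer: (0, 1, 1)

Derivation:
step 0: pivot -147 → sign −
step 1: row/col 1 already zero → sign 0
signature = (0, 1, 1)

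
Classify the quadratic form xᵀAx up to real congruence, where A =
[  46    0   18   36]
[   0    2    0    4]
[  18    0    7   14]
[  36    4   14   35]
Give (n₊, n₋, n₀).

step 0: pivot 46 → sign +
step 1: pivot 2 → sign +
step 2: pivot -1/23 → sign −
step 3: pivot -1 → sign −
signature = (2, 2, 0)

Answer: (2, 2, 0)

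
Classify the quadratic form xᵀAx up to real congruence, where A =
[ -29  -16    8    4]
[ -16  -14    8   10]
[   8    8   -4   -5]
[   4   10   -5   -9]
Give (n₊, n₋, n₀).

Answer: (2, 2, 0)

Derivation:
step 0: pivot -29 → sign −
step 1: pivot -150/29 → sign −
step 2: pivot 52/75 → sign +
step 3: pivot 1/52 → sign +
signature = (2, 2, 0)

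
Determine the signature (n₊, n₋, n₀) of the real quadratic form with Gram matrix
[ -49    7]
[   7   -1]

Answer: (0, 1, 1)

Derivation:
step 0: pivot -49 → sign −
step 1: row/col 1 already zero → sign 0
signature = (0, 1, 1)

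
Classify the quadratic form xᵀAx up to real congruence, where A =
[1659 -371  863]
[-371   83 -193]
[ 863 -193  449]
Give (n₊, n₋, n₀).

Answer: (3, 0, 0)

Derivation:
step 0: pivot 1659 → sign +
step 1: pivot 8/237 → sign +
step 2: pivot 1/14 → sign +
signature = (3, 0, 0)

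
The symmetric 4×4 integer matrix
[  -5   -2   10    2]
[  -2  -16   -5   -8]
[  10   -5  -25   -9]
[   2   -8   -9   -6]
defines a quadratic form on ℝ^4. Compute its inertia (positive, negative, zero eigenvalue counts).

step 0: pivot -5 → sign −
step 1: pivot -76/5 → sign −
step 2: pivot 25/76 → sign +
step 3: pivot -6/25 → sign −
signature = (1, 3, 0)

Answer: (1, 3, 0)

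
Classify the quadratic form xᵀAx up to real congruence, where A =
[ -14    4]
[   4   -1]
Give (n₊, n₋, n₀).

step 0: pivot -14 → sign −
step 1: pivot 1/7 → sign +
signature = (1, 1, 0)

Answer: (1, 1, 0)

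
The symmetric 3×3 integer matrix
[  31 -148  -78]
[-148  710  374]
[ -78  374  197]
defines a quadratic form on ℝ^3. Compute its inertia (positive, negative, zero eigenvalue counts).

Answer: (2, 1, 0)

Derivation:
step 0: pivot 31 → sign +
step 1: pivot 106/31 → sign +
step 2: pivot -1/53 → sign −
signature = (2, 1, 0)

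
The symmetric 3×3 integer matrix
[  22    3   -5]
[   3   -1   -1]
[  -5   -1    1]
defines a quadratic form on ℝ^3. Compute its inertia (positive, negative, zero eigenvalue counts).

Answer: (1, 2, 0)

Derivation:
step 0: pivot 22 → sign +
step 1: pivot -31/22 → sign −
step 2: pivot -2/31 → sign −
signature = (1, 2, 0)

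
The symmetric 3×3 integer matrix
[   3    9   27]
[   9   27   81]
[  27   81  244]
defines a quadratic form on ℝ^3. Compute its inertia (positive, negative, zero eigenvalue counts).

Answer: (2, 0, 1)

Derivation:
step 0: pivot 3 → sign +
step 1: pivot 1 → sign +
step 2: row/col 2 already zero → sign 0
signature = (2, 0, 1)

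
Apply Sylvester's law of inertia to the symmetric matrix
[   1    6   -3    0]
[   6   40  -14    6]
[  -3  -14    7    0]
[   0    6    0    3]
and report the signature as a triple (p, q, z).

Answer: (2, 1, 1)

Derivation:
step 0: pivot 1 → sign +
step 1: pivot 4 → sign +
step 2: pivot -6 → sign −
step 3: row/col 3 already zero → sign 0
signature = (2, 1, 1)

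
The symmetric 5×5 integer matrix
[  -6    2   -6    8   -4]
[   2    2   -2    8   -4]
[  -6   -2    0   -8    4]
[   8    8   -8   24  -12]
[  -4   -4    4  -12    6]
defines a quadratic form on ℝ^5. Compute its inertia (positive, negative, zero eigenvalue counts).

step 0: pivot -6 → sign −
step 1: pivot 8/3 → sign +
step 2: pivot -8 → sign −
step 3: row/col 3 already zero → sign 0
step 4: row/col 4 already zero → sign 0
signature = (1, 2, 2)

Answer: (1, 2, 2)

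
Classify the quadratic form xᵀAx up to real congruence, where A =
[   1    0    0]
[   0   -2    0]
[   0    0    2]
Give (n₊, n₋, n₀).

step 0: pivot 1 → sign +
step 1: pivot -2 → sign −
step 2: pivot 2 → sign +
signature = (2, 1, 0)

Answer: (2, 1, 0)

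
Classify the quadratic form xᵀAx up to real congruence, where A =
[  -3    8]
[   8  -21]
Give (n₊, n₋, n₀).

step 0: pivot -3 → sign −
step 1: pivot 1/3 → sign +
signature = (1, 1, 0)

Answer: (1, 1, 0)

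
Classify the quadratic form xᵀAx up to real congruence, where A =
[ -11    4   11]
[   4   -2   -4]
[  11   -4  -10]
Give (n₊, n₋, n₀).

step 0: pivot -11 → sign −
step 1: pivot -6/11 → sign −
step 2: pivot 1 → sign +
signature = (1, 2, 0)

Answer: (1, 2, 0)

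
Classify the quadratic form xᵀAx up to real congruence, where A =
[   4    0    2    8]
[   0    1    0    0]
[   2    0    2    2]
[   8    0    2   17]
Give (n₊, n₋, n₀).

Answer: (3, 1, 0)

Derivation:
step 0: pivot 4 → sign +
step 1: pivot 1 → sign +
step 2: pivot 1 → sign +
step 3: pivot -3 → sign −
signature = (3, 1, 0)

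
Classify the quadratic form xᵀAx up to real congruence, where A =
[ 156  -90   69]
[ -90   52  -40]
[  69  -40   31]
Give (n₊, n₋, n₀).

Answer: (2, 0, 1)

Derivation:
step 0: pivot 156 → sign +
step 1: pivot 1/13 → sign +
step 2: row/col 2 already zero → sign 0
signature = (2, 0, 1)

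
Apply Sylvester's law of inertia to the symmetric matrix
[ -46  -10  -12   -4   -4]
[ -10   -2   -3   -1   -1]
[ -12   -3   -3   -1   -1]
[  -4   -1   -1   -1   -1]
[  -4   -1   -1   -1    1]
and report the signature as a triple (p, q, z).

step 0: pivot -46 → sign −
step 1: pivot 4/23 → sign +
step 2: pivot -3/4 → sign −
step 3: pivot -2/3 → sign −
step 4: pivot 2 → sign +
signature = (2, 3, 0)

Answer: (2, 3, 0)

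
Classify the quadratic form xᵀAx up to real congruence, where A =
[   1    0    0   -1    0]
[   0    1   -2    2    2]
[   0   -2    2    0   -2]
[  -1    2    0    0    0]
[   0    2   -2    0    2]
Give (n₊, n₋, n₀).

Answer: (3, 1, 1)

Derivation:
step 0: pivot 1 → sign +
step 1: pivot 1 → sign +
step 2: pivot -2 → sign −
step 3: pivot 3 → sign +
step 4: row/col 4 already zero → sign 0
signature = (3, 1, 1)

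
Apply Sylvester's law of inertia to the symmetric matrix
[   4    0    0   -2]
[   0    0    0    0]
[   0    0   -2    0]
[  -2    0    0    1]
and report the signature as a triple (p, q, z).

step 0: pivot 4 → sign +
step 1: pivot -2 → sign −
step 2: row/col 2 already zero → sign 0
step 3: row/col 3 already zero → sign 0
signature = (1, 1, 2)

Answer: (1, 1, 2)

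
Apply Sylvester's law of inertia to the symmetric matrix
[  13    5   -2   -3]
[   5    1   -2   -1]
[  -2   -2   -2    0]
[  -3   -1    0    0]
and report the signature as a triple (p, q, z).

Answer: (1, 2, 1)

Derivation:
step 0: pivot 13 → sign +
step 1: pivot -12/13 → sign −
step 2: pivot -2/3 → sign −
step 3: row/col 3 already zero → sign 0
signature = (1, 2, 1)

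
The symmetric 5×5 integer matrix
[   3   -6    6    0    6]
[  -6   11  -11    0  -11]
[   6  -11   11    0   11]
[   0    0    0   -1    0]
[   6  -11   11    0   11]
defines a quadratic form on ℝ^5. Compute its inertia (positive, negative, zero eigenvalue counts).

Answer: (1, 2, 2)

Derivation:
step 0: pivot 3 → sign +
step 1: pivot -1 → sign −
step 2: pivot -1 → sign −
step 3: row/col 3 already zero → sign 0
step 4: row/col 4 already zero → sign 0
signature = (1, 2, 2)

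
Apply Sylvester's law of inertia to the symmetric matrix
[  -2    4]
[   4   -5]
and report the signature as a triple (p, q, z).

step 0: pivot -2 → sign −
step 1: pivot 3 → sign +
signature = (1, 1, 0)

Answer: (1, 1, 0)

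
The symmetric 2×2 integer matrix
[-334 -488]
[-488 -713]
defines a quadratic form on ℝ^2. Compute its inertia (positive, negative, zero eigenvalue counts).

Answer: (1, 1, 0)

Derivation:
step 0: pivot -334 → sign −
step 1: pivot 1/167 → sign +
signature = (1, 1, 0)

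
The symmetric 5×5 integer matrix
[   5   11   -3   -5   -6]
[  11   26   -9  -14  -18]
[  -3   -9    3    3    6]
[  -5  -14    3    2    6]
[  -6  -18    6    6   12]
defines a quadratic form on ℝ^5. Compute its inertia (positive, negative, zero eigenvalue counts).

step 0: pivot 5 → sign +
step 1: pivot 9/5 → sign +
step 2: pivot -2 → sign −
step 3: row/col 3 already zero → sign 0
step 4: row/col 4 already zero → sign 0
signature = (2, 1, 2)

Answer: (2, 1, 2)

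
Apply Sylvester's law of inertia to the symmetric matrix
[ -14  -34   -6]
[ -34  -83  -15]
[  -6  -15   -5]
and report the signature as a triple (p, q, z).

Answer: (0, 3, 0)

Derivation:
step 0: pivot -14 → sign −
step 1: pivot -3/7 → sign −
step 2: pivot -2 → sign −
signature = (0, 3, 0)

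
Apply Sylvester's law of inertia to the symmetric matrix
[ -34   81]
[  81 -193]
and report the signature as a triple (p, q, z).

Answer: (0, 2, 0)

Derivation:
step 0: pivot -34 → sign −
step 1: pivot -1/34 → sign −
signature = (0, 2, 0)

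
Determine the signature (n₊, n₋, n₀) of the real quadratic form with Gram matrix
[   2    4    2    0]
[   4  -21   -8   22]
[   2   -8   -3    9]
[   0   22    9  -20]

step 0: pivot 2 → sign +
step 1: pivot -29 → sign −
step 2: pivot -1/29 → sign −
step 3: pivot -3 → sign −
signature = (1, 3, 0)

Answer: (1, 3, 0)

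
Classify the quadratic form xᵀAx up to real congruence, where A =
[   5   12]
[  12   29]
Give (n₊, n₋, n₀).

step 0: pivot 5 → sign +
step 1: pivot 1/5 → sign +
signature = (2, 0, 0)

Answer: (2, 0, 0)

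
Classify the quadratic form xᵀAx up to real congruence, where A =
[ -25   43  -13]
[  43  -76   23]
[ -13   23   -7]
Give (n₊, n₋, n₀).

step 0: pivot -25 → sign −
step 1: pivot -51/25 → sign −
step 2: pivot -2/51 → sign −
signature = (0, 3, 0)

Answer: (0, 3, 0)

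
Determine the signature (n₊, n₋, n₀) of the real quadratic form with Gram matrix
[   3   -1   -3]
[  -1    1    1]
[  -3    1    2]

Answer: (2, 1, 0)

Derivation:
step 0: pivot 3 → sign +
step 1: pivot 2/3 → sign +
step 2: pivot -1 → sign −
signature = (2, 1, 0)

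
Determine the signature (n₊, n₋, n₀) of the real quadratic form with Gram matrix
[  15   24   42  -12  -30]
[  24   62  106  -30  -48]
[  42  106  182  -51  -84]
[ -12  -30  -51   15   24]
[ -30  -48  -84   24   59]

Answer: (4, 1, 0)

Derivation:
step 0: pivot 15 → sign +
step 1: pivot 118/5 → sign +
step 2: pivot 36/59 → sign +
step 3: pivot 1/4 → sign +
step 4: pivot -1 → sign −
signature = (4, 1, 0)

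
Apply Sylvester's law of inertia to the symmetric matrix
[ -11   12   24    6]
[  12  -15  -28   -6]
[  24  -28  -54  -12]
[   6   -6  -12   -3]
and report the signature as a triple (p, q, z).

Answer: (1, 3, 0)

Derivation:
step 0: pivot -11 → sign −
step 1: pivot -21/11 → sign −
step 2: pivot 2/21 → sign +
step 3: pivot -3 → sign −
signature = (1, 3, 0)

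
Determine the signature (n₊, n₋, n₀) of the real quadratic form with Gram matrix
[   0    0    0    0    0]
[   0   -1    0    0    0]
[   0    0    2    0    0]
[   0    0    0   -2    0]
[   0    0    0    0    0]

Answer: (1, 2, 2)

Derivation:
step 0: pivot -1 → sign −
step 1: pivot 2 → sign +
step 2: pivot -2 → sign −
step 3: row/col 3 already zero → sign 0
step 4: row/col 4 already zero → sign 0
signature = (1, 2, 2)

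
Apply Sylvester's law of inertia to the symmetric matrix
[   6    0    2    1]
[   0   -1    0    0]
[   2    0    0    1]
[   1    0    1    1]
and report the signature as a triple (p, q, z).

Answer: (2, 2, 0)

Derivation:
step 0: pivot 6 → sign +
step 1: pivot -1 → sign −
step 2: pivot -2/3 → sign −
step 3: pivot 3/2 → sign +
signature = (2, 2, 0)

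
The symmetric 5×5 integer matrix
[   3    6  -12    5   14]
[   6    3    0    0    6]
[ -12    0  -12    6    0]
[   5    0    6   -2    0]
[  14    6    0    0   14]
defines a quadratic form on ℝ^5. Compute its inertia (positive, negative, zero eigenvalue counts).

step 0: pivot 3 → sign +
step 1: pivot -9 → sign −
step 2: pivot 4 → sign +
step 3: pivot 2/3 → sign +
step 4: row/col 4 already zero → sign 0
signature = (3, 1, 1)

Answer: (3, 1, 1)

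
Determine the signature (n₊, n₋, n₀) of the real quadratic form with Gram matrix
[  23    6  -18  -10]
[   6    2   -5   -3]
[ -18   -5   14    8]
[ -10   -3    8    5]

Answer: (3, 1, 0)

Derivation:
step 0: pivot 23 → sign +
step 1: pivot 10/23 → sign +
step 2: pivot -3/10 → sign −
step 3: pivot 1/3 → sign +
signature = (3, 1, 0)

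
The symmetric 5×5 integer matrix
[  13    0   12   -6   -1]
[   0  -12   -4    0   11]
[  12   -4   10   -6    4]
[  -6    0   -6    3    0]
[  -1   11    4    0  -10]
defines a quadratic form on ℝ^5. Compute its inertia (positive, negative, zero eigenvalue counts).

step 0: pivot 13 → sign +
step 1: pivot -12 → sign −
step 2: pivot 10/39 → sign +
step 3: pivot -3/5 → sign −
step 4: pivot -3/4 → sign −
signature = (2, 3, 0)

Answer: (2, 3, 0)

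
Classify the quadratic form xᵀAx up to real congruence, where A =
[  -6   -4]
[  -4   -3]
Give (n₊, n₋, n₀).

Answer: (0, 2, 0)

Derivation:
step 0: pivot -6 → sign −
step 1: pivot -1/3 → sign −
signature = (0, 2, 0)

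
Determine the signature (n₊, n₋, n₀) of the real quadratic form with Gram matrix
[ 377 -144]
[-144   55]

step 0: pivot 377 → sign +
step 1: pivot -1/377 → sign −
signature = (1, 1, 0)

Answer: (1, 1, 0)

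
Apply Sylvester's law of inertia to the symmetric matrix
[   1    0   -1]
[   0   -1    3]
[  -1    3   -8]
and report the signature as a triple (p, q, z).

Answer: (1, 1, 1)

Derivation:
step 0: pivot 1 → sign +
step 1: pivot -1 → sign −
step 2: row/col 2 already zero → sign 0
signature = (1, 1, 1)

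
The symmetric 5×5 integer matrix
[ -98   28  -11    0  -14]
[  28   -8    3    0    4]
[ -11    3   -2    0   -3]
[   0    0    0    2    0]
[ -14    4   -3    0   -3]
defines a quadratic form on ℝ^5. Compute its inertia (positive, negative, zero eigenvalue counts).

step 0: pivot -98 → sign −
step 1: pivot -75/98 → sign −
step 2: pivot 2/75 → sign +
step 3: pivot 2 → sign +
step 4: pivot -1 → sign −
signature = (2, 3, 0)

Answer: (2, 3, 0)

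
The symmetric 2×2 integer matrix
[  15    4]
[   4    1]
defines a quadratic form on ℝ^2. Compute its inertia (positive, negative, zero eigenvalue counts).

step 0: pivot 15 → sign +
step 1: pivot -1/15 → sign −
signature = (1, 1, 0)

Answer: (1, 1, 0)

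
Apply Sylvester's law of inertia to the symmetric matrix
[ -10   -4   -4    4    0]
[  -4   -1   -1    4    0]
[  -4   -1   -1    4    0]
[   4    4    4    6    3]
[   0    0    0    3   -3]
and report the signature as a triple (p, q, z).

Answer: (2, 2, 1)

Derivation:
step 0: pivot -10 → sign −
step 1: pivot 3/5 → sign +
step 2: pivot -2 → sign −
step 3: pivot 3/2 → sign +
step 4: row/col 4 already zero → sign 0
signature = (2, 2, 1)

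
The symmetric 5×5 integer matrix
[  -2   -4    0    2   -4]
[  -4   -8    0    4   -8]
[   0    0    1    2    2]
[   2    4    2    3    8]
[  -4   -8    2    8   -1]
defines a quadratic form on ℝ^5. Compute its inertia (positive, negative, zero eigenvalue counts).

step 0: pivot -2 → sign −
step 1: pivot 1 → sign +
step 2: pivot 1 → sign +
step 3: pivot 3 → sign +
step 4: row/col 4 already zero → sign 0
signature = (3, 1, 1)

Answer: (3, 1, 1)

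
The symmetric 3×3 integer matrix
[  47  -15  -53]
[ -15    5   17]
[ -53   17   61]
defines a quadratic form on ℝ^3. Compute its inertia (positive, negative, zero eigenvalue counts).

step 0: pivot 47 → sign +
step 1: pivot 10/47 → sign +
step 2: pivot 6/5 → sign +
signature = (3, 0, 0)

Answer: (3, 0, 0)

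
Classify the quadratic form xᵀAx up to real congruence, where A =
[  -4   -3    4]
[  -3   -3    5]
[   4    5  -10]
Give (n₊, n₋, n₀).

step 0: pivot -4 → sign −
step 1: pivot -3/4 → sign −
step 2: pivot -2/3 → sign −
signature = (0, 3, 0)

Answer: (0, 3, 0)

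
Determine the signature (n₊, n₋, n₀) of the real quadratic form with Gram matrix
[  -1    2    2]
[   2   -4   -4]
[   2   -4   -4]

step 0: pivot -1 → sign −
step 1: row/col 1 already zero → sign 0
step 2: row/col 2 already zero → sign 0
signature = (0, 1, 2)

Answer: (0, 1, 2)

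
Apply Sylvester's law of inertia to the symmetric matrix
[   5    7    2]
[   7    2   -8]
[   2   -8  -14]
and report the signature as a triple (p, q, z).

step 0: pivot 5 → sign +
step 1: pivot -39/5 → sign −
step 2: pivot 2/13 → sign +
signature = (2, 1, 0)

Answer: (2, 1, 0)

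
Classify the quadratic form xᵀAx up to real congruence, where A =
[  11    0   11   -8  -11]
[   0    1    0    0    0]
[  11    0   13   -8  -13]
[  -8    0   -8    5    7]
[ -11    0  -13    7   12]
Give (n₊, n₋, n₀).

Answer: (4, 1, 0)

Derivation:
step 0: pivot 11 → sign +
step 1: pivot 1 → sign +
step 2: pivot 2 → sign +
step 3: pivot -9/11 → sign −
step 4: pivot 2/9 → sign +
signature = (4, 1, 0)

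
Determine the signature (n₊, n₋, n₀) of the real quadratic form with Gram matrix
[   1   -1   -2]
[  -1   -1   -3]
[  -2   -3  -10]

Answer: (1, 2, 0)

Derivation:
step 0: pivot 1 → sign +
step 1: pivot -2 → sign −
step 2: pivot -3/2 → sign −
signature = (1, 2, 0)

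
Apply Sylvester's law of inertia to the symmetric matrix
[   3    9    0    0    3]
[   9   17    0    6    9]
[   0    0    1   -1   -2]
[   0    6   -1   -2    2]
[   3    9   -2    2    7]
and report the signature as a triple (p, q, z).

Answer: (3, 1, 1)

Derivation:
step 0: pivot 3 → sign +
step 1: pivot -10 → sign −
step 2: pivot 1 → sign +
step 3: pivot 3/5 → sign +
step 4: row/col 4 already zero → sign 0
signature = (3, 1, 1)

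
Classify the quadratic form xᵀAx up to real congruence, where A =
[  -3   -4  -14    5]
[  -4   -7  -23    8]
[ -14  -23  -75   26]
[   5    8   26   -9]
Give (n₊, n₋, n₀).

step 0: pivot -3 → sign −
step 1: pivot -5/3 → sign −
step 2: pivot 8/5 → sign +
step 3: row/col 3 already zero → sign 0
signature = (1, 2, 1)

Answer: (1, 2, 1)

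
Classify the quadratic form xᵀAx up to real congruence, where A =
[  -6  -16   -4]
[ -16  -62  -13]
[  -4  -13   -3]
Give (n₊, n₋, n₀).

Answer: (0, 3, 0)

Derivation:
step 0: pivot -6 → sign −
step 1: pivot -58/3 → sign −
step 2: pivot -3/58 → sign −
signature = (0, 3, 0)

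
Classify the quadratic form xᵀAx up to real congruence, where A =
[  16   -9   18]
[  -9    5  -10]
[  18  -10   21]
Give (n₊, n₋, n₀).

Answer: (2, 1, 0)

Derivation:
step 0: pivot 16 → sign +
step 1: pivot -1/16 → sign −
step 2: pivot 1 → sign +
signature = (2, 1, 0)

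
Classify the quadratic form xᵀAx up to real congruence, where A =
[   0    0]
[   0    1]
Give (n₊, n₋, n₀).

Answer: (1, 0, 1)

Derivation:
step 0: pivot 1 → sign +
step 1: row/col 1 already zero → sign 0
signature = (1, 0, 1)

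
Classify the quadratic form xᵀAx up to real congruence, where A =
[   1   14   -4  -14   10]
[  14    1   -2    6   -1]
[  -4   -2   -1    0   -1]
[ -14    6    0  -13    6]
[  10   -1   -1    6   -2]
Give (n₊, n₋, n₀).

Answer: (2, 3, 0)

Derivation:
step 0: pivot 1 → sign +
step 1: pivot -195 → sign −
step 2: pivot -133/65 → sign −
step 3: pivot 101/399 → sign +
step 4: pivot -6/101 → sign −
signature = (2, 3, 0)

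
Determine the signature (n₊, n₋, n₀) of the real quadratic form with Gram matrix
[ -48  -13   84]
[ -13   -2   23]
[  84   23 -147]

Answer: (1, 2, 0)

Derivation:
step 0: pivot -48 → sign −
step 1: pivot 73/48 → sign +
step 2: pivot -3/73 → sign −
signature = (1, 2, 0)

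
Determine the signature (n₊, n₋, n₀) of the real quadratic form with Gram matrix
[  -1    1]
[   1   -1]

step 0: pivot -1 → sign −
step 1: row/col 1 already zero → sign 0
signature = (0, 1, 1)

Answer: (0, 1, 1)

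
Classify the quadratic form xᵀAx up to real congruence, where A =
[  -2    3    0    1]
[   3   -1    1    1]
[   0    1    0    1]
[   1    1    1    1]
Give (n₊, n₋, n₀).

step 0: pivot -2 → sign −
step 1: pivot 7/2 → sign +
step 2: pivot -2/7 → sign −
step 3: row/col 3 already zero → sign 0
signature = (1, 2, 1)

Answer: (1, 2, 1)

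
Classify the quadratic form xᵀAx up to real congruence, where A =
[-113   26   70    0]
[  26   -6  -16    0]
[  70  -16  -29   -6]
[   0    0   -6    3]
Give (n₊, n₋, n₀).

step 0: pivot -113 → sign −
step 1: pivot -2/113 → sign −
step 2: pivot 15 → sign +
step 3: pivot 3/5 → sign +
signature = (2, 2, 0)

Answer: (2, 2, 0)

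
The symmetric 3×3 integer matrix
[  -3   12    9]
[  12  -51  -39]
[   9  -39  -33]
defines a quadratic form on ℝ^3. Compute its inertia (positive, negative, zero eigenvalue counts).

Answer: (0, 3, 0)

Derivation:
step 0: pivot -3 → sign −
step 1: pivot -3 → sign −
step 2: pivot -3 → sign −
signature = (0, 3, 0)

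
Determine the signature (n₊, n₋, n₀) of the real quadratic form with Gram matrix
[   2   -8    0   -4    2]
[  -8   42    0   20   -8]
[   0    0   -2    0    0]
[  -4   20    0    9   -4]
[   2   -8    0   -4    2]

step 0: pivot 2 → sign +
step 1: pivot 10 → sign +
step 2: pivot -2 → sign −
step 3: pivot -3/5 → sign −
step 4: row/col 4 already zero → sign 0
signature = (2, 2, 1)

Answer: (2, 2, 1)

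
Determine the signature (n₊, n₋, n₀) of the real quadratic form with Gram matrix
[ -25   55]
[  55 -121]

step 0: pivot -25 → sign −
step 1: row/col 1 already zero → sign 0
signature = (0, 1, 1)

Answer: (0, 1, 1)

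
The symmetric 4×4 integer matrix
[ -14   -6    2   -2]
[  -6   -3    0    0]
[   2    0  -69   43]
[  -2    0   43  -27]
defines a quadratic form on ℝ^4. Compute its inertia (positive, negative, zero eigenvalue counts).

step 0: pivot -14 → sign −
step 1: pivot -3/7 → sign −
step 2: pivot -67 → sign −
step 3: pivot 6/67 → sign +
signature = (1, 3, 0)

Answer: (1, 3, 0)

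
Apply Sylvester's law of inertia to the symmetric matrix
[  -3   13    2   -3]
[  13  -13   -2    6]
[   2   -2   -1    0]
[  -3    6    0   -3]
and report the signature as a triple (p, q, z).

Answer: (2, 2, 0)

Derivation:
step 0: pivot -3 → sign −
step 1: pivot 130/3 → sign +
step 2: pivot -9/13 → sign −
step 3: pivot 1/10 → sign +
signature = (2, 2, 0)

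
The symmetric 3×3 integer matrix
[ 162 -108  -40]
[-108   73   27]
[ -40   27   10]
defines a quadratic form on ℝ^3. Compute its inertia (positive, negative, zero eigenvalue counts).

Answer: (3, 0, 0)

Derivation:
step 0: pivot 162 → sign +
step 1: pivot 1 → sign +
step 2: pivot 1/81 → sign +
signature = (3, 0, 0)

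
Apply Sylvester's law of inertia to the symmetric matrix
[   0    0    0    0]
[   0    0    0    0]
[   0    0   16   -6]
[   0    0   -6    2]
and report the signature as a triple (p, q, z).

Answer: (1, 1, 2)

Derivation:
step 0: pivot 16 → sign +
step 1: pivot -1/4 → sign −
step 2: row/col 2 already zero → sign 0
step 3: row/col 3 already zero → sign 0
signature = (1, 1, 2)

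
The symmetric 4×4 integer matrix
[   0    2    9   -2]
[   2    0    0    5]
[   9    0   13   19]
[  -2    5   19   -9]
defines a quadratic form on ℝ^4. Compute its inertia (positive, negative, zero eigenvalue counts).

Answer: (3, 1, 0)

Derivation:
step 0: pivot 4 → sign +
step 1: pivot -1 → sign −
step 2: pivot 13 → sign +
step 3: pivot 3/52 → sign +
signature = (3, 1, 0)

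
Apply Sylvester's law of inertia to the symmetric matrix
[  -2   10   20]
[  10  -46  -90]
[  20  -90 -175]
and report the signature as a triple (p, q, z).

Answer: (1, 1, 1)

Derivation:
step 0: pivot -2 → sign −
step 1: pivot 4 → sign +
step 2: row/col 2 already zero → sign 0
signature = (1, 1, 1)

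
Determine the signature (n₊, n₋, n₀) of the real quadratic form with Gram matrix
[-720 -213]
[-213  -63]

Answer: (1, 1, 0)

Derivation:
step 0: pivot -720 → sign −
step 1: pivot 1/80 → sign +
signature = (1, 1, 0)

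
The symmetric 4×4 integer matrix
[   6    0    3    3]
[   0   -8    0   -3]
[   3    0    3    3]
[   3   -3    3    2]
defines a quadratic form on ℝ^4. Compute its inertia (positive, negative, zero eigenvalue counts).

step 0: pivot 6 → sign +
step 1: pivot -8 → sign −
step 2: pivot 3/2 → sign +
step 3: pivot 1/8 → sign +
signature = (3, 1, 0)

Answer: (3, 1, 0)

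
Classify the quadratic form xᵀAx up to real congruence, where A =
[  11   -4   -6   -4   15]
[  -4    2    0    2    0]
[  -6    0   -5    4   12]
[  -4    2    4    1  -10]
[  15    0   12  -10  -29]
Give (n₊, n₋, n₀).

step 0: pivot 11 → sign +
step 1: pivot 6/11 → sign +
step 2: pivot -17 → sign −
step 3: pivot -1/17 → sign −
step 4: row/col 4 already zero → sign 0
signature = (2, 2, 1)

Answer: (2, 2, 1)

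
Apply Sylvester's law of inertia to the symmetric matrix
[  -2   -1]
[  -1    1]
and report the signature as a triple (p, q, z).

Answer: (1, 1, 0)

Derivation:
step 0: pivot -2 → sign −
step 1: pivot 3/2 → sign +
signature = (1, 1, 0)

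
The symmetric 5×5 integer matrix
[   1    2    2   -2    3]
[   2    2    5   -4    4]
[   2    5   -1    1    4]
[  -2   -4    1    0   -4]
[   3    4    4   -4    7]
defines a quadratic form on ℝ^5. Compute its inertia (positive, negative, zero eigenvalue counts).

step 0: pivot 1 → sign +
step 1: pivot -2 → sign −
step 2: pivot -9/2 → sign −
step 3: pivot 14/9 → sign +
step 4: pivot 6/7 → sign +
signature = (3, 2, 0)

Answer: (3, 2, 0)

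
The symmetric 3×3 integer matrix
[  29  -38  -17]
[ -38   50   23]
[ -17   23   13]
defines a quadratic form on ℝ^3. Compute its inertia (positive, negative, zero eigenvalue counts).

step 0: pivot 29 → sign +
step 1: pivot 6/29 → sign +
step 2: pivot 1/2 → sign +
signature = (3, 0, 0)

Answer: (3, 0, 0)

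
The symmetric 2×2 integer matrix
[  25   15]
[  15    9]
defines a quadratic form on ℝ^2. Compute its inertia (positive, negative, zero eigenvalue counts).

Answer: (1, 0, 1)

Derivation:
step 0: pivot 25 → sign +
step 1: row/col 1 already zero → sign 0
signature = (1, 0, 1)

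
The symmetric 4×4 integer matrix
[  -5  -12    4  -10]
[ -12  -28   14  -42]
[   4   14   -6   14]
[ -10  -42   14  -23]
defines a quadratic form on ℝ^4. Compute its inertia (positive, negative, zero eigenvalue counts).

Answer: (2, 2, 0)

Derivation:
step 0: pivot -5 → sign −
step 1: pivot 4/5 → sign +
step 2: pivot -27 → sign −
step 3: pivot 1/3 → sign +
signature = (2, 2, 0)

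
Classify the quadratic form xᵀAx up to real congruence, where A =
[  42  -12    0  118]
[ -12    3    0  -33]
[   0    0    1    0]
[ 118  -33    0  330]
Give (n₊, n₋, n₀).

Answer: (2, 2, 0)

Derivation:
step 0: pivot 42 → sign +
step 1: pivot -3/7 → sign −
step 2: pivot 1 → sign +
step 3: pivot -1/3 → sign −
signature = (2, 2, 0)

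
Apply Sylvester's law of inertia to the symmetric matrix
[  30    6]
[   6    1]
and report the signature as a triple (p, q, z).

Answer: (1, 1, 0)

Derivation:
step 0: pivot 30 → sign +
step 1: pivot -1/5 → sign −
signature = (1, 1, 0)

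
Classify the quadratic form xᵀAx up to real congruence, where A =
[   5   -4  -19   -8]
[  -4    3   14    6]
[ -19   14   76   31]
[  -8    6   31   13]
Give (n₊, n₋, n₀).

Answer: (3, 1, 0)

Derivation:
step 0: pivot 5 → sign +
step 1: pivot -1/5 → sign −
step 2: pivot 11 → sign +
step 3: pivot 2/11 → sign +
signature = (3, 1, 0)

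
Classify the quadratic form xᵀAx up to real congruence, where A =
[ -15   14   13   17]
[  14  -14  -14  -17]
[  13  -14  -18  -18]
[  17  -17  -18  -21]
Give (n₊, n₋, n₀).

Answer: (0, 4, 0)

Derivation:
step 0: pivot -15 → sign −
step 1: pivot -14/15 → sign −
step 2: pivot -3 → sign −
step 3: pivot -1/42 → sign −
signature = (0, 4, 0)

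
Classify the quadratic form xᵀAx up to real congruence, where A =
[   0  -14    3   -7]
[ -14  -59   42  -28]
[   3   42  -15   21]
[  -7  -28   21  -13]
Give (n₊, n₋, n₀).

Answer: (2, 2, 0)

Derivation:
step 0: pivot -59 → sign −
step 1: pivot 196/59 → sign +
step 2: pivot 57/196 → sign +
step 3: pivot -2/19 → sign −
signature = (2, 2, 0)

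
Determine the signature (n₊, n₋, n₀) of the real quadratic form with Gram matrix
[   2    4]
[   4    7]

Answer: (1, 1, 0)

Derivation:
step 0: pivot 2 → sign +
step 1: pivot -1 → sign −
signature = (1, 1, 0)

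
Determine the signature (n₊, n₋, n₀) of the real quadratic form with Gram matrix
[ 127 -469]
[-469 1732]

Answer: (2, 0, 0)

Derivation:
step 0: pivot 127 → sign +
step 1: pivot 3/127 → sign +
signature = (2, 0, 0)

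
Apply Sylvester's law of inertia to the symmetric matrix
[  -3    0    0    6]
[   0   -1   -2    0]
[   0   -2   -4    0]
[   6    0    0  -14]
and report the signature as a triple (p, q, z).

step 0: pivot -3 → sign −
step 1: pivot -1 → sign −
step 2: pivot -2 → sign −
step 3: row/col 3 already zero → sign 0
signature = (0, 3, 1)

Answer: (0, 3, 1)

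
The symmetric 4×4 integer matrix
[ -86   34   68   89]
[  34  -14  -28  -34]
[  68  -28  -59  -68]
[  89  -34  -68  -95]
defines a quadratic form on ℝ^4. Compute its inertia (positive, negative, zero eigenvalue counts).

step 0: pivot -86 → sign −
step 1: pivot -24/43 → sign −
step 2: pivot -3 → sign −
step 3: pivot -3/8 → sign −
signature = (0, 4, 0)

Answer: (0, 4, 0)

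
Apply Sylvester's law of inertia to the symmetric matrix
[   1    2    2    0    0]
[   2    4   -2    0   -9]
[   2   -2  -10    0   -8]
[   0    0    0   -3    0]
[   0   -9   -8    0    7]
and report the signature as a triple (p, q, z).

step 0: pivot 1 → sign +
step 1: pivot -14 → sign −
step 2: pivot 18/7 → sign +
step 3: pivot -3 → sign −
step 4: pivot -1/2 → sign −
signature = (2, 3, 0)

Answer: (2, 3, 0)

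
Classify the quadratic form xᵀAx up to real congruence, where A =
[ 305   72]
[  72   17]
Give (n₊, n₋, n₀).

Answer: (2, 0, 0)

Derivation:
step 0: pivot 305 → sign +
step 1: pivot 1/305 → sign +
signature = (2, 0, 0)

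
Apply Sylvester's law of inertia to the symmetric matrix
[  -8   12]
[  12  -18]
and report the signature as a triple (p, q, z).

Answer: (0, 1, 1)

Derivation:
step 0: pivot -8 → sign −
step 1: row/col 1 already zero → sign 0
signature = (0, 1, 1)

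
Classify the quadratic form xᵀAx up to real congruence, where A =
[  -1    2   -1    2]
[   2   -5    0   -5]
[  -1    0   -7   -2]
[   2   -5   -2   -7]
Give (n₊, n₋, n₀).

step 0: pivot -1 → sign −
step 1: pivot -1 → sign −
step 2: pivot -2 → sign −
step 3: row/col 3 already zero → sign 0
signature = (0, 3, 1)

Answer: (0, 3, 1)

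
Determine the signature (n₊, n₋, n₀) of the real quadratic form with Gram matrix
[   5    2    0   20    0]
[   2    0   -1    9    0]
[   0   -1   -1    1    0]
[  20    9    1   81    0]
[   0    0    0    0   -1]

Answer: (3, 2, 0)

Derivation:
step 0: pivot 5 → sign +
step 1: pivot -4/5 → sign −
step 2: pivot 1/4 → sign +
step 3: pivot 2 → sign +
step 4: pivot -1 → sign −
signature = (3, 2, 0)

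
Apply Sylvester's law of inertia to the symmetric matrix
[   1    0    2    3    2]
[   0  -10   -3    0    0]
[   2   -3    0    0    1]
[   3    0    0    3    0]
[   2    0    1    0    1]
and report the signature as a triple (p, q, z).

Answer: (2, 3, 0)

Derivation:
step 0: pivot 1 → sign +
step 1: pivot -10 → sign −
step 2: pivot -31/10 → sign −
step 3: pivot 174/31 → sign +
step 4: pivot -3/29 → sign −
signature = (2, 3, 0)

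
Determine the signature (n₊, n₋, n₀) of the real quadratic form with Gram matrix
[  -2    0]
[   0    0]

Answer: (0, 1, 1)

Derivation:
step 0: pivot -2 → sign −
step 1: row/col 1 already zero → sign 0
signature = (0, 1, 1)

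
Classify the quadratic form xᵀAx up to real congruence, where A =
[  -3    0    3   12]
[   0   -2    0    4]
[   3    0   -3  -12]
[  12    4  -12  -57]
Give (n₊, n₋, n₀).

Answer: (0, 3, 1)

Derivation:
step 0: pivot -3 → sign −
step 1: pivot -2 → sign −
step 2: pivot -1 → sign −
step 3: row/col 3 already zero → sign 0
signature = (0, 3, 1)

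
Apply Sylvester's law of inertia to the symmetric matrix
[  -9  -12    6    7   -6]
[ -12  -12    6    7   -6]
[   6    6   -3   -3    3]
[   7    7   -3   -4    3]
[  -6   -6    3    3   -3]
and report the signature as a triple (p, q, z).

step 0: pivot -9 → sign −
step 1: pivot 4 → sign +
step 2: pivot 1/12 → sign +
step 3: pivot -3 → sign −
step 4: row/col 4 already zero → sign 0
signature = (2, 2, 1)

Answer: (2, 2, 1)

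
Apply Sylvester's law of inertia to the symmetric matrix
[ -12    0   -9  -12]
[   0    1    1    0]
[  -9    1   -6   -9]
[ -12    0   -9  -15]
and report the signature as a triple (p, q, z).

step 0: pivot -12 → sign −
step 1: pivot 1 → sign +
step 2: pivot -1/4 → sign −
step 3: pivot -3 → sign −
signature = (1, 3, 0)

Answer: (1, 3, 0)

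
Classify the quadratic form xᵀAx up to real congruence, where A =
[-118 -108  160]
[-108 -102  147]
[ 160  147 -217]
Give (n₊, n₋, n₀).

Answer: (1, 2, 0)

Derivation:
step 0: pivot -118 → sign −
step 1: pivot -186/59 → sign −
step 2: pivot 3/62 → sign +
signature = (1, 2, 0)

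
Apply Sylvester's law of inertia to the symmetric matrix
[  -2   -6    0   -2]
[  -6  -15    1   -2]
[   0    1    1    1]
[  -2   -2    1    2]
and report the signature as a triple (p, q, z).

Answer: (2, 2, 0)

Derivation:
step 0: pivot -2 → sign −
step 1: pivot 3 → sign +
step 2: pivot 2/3 → sign +
step 3: pivot -3/2 → sign −
signature = (2, 2, 0)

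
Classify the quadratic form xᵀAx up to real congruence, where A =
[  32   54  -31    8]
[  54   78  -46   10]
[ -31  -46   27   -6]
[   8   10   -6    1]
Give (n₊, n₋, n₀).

step 0: pivot 32 → sign +
step 1: pivot -105/8 → sign −
step 2: pivot 1/210 → sign +
step 3: pivot -1 → sign −
signature = (2, 2, 0)

Answer: (2, 2, 0)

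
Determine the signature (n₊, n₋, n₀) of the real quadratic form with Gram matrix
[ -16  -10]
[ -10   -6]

Answer: (1, 1, 0)

Derivation:
step 0: pivot -16 → sign −
step 1: pivot 1/4 → sign +
signature = (1, 1, 0)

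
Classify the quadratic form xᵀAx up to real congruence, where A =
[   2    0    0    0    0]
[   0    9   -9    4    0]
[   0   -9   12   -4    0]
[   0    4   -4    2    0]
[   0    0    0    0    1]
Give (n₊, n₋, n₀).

Answer: (5, 0, 0)

Derivation:
step 0: pivot 2 → sign +
step 1: pivot 9 → sign +
step 2: pivot 3 → sign +
step 3: pivot 2/9 → sign +
step 4: pivot 1 → sign +
signature = (5, 0, 0)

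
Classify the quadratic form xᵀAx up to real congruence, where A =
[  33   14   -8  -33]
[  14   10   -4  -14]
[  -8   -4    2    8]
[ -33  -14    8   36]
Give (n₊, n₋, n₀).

step 0: pivot 33 → sign +
step 1: pivot 134/33 → sign +
step 2: pivot -2/67 → sign −
step 3: pivot 3 → sign +
signature = (3, 1, 0)

Answer: (3, 1, 0)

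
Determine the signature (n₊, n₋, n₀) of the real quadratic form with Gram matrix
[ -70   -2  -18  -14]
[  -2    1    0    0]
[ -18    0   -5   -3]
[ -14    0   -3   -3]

Answer: (1, 3, 0)

Derivation:
step 0: pivot -70 → sign −
step 1: pivot 37/35 → sign +
step 2: pivot -23/37 → sign −
step 3: pivot -2/23 → sign −
signature = (1, 3, 0)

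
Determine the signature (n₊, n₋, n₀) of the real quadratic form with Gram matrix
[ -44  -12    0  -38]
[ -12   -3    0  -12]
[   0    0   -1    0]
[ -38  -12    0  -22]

step 0: pivot -44 → sign −
step 1: pivot 3/11 → sign +
step 2: pivot -1 → sign −
step 3: pivot 1 → sign +
signature = (2, 2, 0)

Answer: (2, 2, 0)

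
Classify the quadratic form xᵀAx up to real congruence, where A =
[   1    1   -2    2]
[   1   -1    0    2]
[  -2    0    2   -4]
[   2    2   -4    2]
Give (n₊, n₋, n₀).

Answer: (1, 2, 1)

Derivation:
step 0: pivot 1 → sign +
step 1: pivot -2 → sign −
step 2: pivot -2 → sign −
step 3: row/col 3 already zero → sign 0
signature = (1, 2, 1)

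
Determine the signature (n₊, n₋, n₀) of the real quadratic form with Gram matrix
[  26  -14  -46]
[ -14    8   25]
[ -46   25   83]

step 0: pivot 26 → sign +
step 1: pivot 6/13 → sign +
step 2: pivot 3/2 → sign +
signature = (3, 0, 0)

Answer: (3, 0, 0)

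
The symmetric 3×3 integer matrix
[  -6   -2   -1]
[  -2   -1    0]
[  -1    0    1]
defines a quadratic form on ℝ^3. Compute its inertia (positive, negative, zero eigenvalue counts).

step 0: pivot -6 → sign −
step 1: pivot -1/3 → sign −
step 2: pivot 3/2 → sign +
signature = (1, 2, 0)

Answer: (1, 2, 0)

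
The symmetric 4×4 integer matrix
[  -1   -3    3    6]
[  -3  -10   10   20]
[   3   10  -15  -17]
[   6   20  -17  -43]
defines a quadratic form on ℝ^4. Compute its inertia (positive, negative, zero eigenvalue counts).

step 0: pivot -1 → sign −
step 1: pivot -1 → sign −
step 2: pivot -5 → sign −
step 3: pivot -6/5 → sign −
signature = (0, 4, 0)

Answer: (0, 4, 0)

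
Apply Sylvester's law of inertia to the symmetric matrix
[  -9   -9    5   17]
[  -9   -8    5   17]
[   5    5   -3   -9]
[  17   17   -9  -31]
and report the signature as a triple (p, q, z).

Answer: (2, 2, 0)

Derivation:
step 0: pivot -9 → sign −
step 1: pivot 1 → sign +
step 2: pivot -2/9 → sign −
step 3: pivot 2 → sign +
signature = (2, 2, 0)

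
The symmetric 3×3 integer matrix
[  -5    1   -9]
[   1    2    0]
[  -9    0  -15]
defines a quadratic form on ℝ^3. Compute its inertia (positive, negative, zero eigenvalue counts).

Answer: (1, 2, 0)

Derivation:
step 0: pivot -5 → sign −
step 1: pivot 11/5 → sign +
step 2: pivot -3/11 → sign −
signature = (1, 2, 0)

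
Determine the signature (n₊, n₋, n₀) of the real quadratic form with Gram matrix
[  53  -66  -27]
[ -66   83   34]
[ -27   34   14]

step 0: pivot 53 → sign +
step 1: pivot 43/53 → sign +
step 2: pivot 3/43 → sign +
signature = (3, 0, 0)

Answer: (3, 0, 0)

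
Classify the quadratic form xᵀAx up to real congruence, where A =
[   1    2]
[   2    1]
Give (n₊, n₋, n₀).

Answer: (1, 1, 0)

Derivation:
step 0: pivot 1 → sign +
step 1: pivot -3 → sign −
signature = (1, 1, 0)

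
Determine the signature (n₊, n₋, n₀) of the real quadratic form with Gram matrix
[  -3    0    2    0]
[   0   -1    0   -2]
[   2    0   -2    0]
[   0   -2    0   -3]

step 0: pivot -3 → sign −
step 1: pivot -1 → sign −
step 2: pivot -2/3 → sign −
step 3: pivot 1 → sign +
signature = (1, 3, 0)

Answer: (1, 3, 0)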